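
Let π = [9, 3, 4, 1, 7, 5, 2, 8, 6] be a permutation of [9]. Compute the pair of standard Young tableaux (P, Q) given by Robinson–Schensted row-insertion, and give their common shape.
P = [1, 2, 5, 6] / [3, 4, 8] / [7] / [9];  Q = [1, 3, 5, 8] / [2, 6, 9] / [4] / [7];  common shape = (4, 3, 1, 1)

Row-insert the values π_1, π_2, … into P one at a time, bumping the leftmost entry strictly greater than the inserted value down to the next row. The recording tableau Q records, in position (i, j), the step at which that cell was added to P.
  Insert 9 (step 1): P = [9];  Q = [1]
  Insert 3 (step 2): P = [3] / [9];  Q = [1] / [2]
  Insert 4 (step 3): P = [3, 4] / [9];  Q = [1, 3] / [2]
  Insert 1 (step 4): P = [1, 4] / [3] / [9];  Q = [1, 3] / [2] / [4]
  Insert 7 (step 5): P = [1, 4, 7] / [3] / [9];  Q = [1, 3, 5] / [2] / [4]
  Insert 5 (step 6): P = [1, 4, 5] / [3, 7] / [9];  Q = [1, 3, 5] / [2, 6] / [4]
  Insert 2 (step 7): P = [1, 2, 5] / [3, 4] / [7] / [9];  Q = [1, 3, 5] / [2, 6] / [4] / [7]
  Insert 8 (step 8): P = [1, 2, 5, 8] / [3, 4] / [7] / [9];  Q = [1, 3, 5, 8] / [2, 6] / [4] / [7]
  Insert 6 (step 9): P = [1, 2, 5, 6] / [3, 4, 8] / [7] / [9];  Q = [1, 3, 5, 8] / [2, 6, 9] / [4] / [7]
Final shape: (4, 3, 1, 1).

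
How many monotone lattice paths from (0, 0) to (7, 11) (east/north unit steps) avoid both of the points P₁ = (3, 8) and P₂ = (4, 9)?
Number of paths = 22199

Inclusion–exclusion. Total paths: C(18, 7) = 31824. Through P₁: C(11, 3)·C(7, 4) = 5775. Through P₂: C(13, 4)·C(5, 3) = 7150. Since P₁ is strictly southwest of P₂, a monotone path through both must visit P₁ then P₂; paths through both = C(11, 3)·C(2, 1)·C(5, 3) = 3300. Avoid both = 31824 − 5775 − 7150 + 3300 = 22199.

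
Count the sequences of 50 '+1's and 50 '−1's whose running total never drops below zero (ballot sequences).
C_50 = 1978261657756160653623774456

These ballot sequences are counted by the Catalan number C_n = (1/(n + 1)) · C(2n, n). For n = 50: C_50 = (1/51) · C(100, 50) = 100891344545564193334812497256/51 = 1978261657756160653623774456.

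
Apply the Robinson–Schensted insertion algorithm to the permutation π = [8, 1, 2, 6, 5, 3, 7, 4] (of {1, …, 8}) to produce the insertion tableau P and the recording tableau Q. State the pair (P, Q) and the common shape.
P = [1, 2, 3, 4] / [5, 7] / [6] / [8];  Q = [1, 3, 4, 7] / [2, 8] / [5] / [6];  common shape = (4, 2, 1, 1)

Row-insert the values π_1, π_2, … into P one at a time, bumping the leftmost entry strictly greater than the inserted value down to the next row. The recording tableau Q records, in position (i, j), the step at which that cell was added to P.
  Insert 8 (step 1): P = [8];  Q = [1]
  Insert 1 (step 2): P = [1] / [8];  Q = [1] / [2]
  Insert 2 (step 3): P = [1, 2] / [8];  Q = [1, 3] / [2]
  Insert 6 (step 4): P = [1, 2, 6] / [8];  Q = [1, 3, 4] / [2]
  Insert 5 (step 5): P = [1, 2, 5] / [6] / [8];  Q = [1, 3, 4] / [2] / [5]
  Insert 3 (step 6): P = [1, 2, 3] / [5] / [6] / [8];  Q = [1, 3, 4] / [2] / [5] / [6]
  Insert 7 (step 7): P = [1, 2, 3, 7] / [5] / [6] / [8];  Q = [1, 3, 4, 7] / [2] / [5] / [6]
  Insert 4 (step 8): P = [1, 2, 3, 4] / [5, 7] / [6] / [8];  Q = [1, 3, 4, 7] / [2, 8] / [5] / [6]
Final shape: (4, 2, 1, 1).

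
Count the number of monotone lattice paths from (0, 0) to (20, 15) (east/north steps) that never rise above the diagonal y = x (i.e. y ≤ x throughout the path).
Number of paths = 927983760

By the reflection principle (André's argument), the number of monotone paths to (20, 15) with n ≤ m that never go above y = x is C(35, 20) − C(35, 21) = 3247943160 − 2319959400 = 927983760.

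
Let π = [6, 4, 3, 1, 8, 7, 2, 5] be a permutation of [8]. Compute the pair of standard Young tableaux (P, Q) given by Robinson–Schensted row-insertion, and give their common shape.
P = [1, 2, 5] / [3, 7] / [4, 8] / [6];  Q = [1, 5, 8] / [2, 6] / [3, 7] / [4];  common shape = (3, 2, 2, 1)

Row-insert the values π_1, π_2, … into P one at a time, bumping the leftmost entry strictly greater than the inserted value down to the next row. The recording tableau Q records, in position (i, j), the step at which that cell was added to P.
  Insert 6 (step 1): P = [6];  Q = [1]
  Insert 4 (step 2): P = [4] / [6];  Q = [1] / [2]
  Insert 3 (step 3): P = [3] / [4] / [6];  Q = [1] / [2] / [3]
  Insert 1 (step 4): P = [1] / [3] / [4] / [6];  Q = [1] / [2] / [3] / [4]
  Insert 8 (step 5): P = [1, 8] / [3] / [4] / [6];  Q = [1, 5] / [2] / [3] / [4]
  Insert 7 (step 6): P = [1, 7] / [3, 8] / [4] / [6];  Q = [1, 5] / [2, 6] / [3] / [4]
  Insert 2 (step 7): P = [1, 2] / [3, 7] / [4, 8] / [6];  Q = [1, 5] / [2, 6] / [3, 7] / [4]
  Insert 5 (step 8): P = [1, 2, 5] / [3, 7] / [4, 8] / [6];  Q = [1, 5, 8] / [2, 6] / [3, 7] / [4]
Final shape: (3, 2, 2, 1).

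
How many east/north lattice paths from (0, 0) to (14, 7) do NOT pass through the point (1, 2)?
Number of paths = 90576

Total paths from (0, 0) to (14, 7): C(21, 14) = 116280. Paths through (1, 2): (paths (0, 0) → (1, 2)) × (paths (1, 2) → (14, 7)) = C(3, 1) · C(18, 13) = 3 · 8568 = 25704. Avoidance count = 116280 − 25704 = 90576.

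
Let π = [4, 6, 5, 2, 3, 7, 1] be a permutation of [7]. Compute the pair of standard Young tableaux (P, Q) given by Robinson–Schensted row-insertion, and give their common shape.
P = [1, 3, 7] / [2, 5] / [4] / [6];  Q = [1, 2, 6] / [3, 5] / [4] / [7];  common shape = (3, 2, 1, 1)

Row-insert the values π_1, π_2, … into P one at a time, bumping the leftmost entry strictly greater than the inserted value down to the next row. The recording tableau Q records, in position (i, j), the step at which that cell was added to P.
  Insert 4 (step 1): P = [4];  Q = [1]
  Insert 6 (step 2): P = [4, 6];  Q = [1, 2]
  Insert 5 (step 3): P = [4, 5] / [6];  Q = [1, 2] / [3]
  Insert 2 (step 4): P = [2, 5] / [4] / [6];  Q = [1, 2] / [3] / [4]
  Insert 3 (step 5): P = [2, 3] / [4, 5] / [6];  Q = [1, 2] / [3, 5] / [4]
  Insert 7 (step 6): P = [2, 3, 7] / [4, 5] / [6];  Q = [1, 2, 6] / [3, 5] / [4]
  Insert 1 (step 7): P = [1, 3, 7] / [2, 5] / [4] / [6];  Q = [1, 2, 6] / [3, 5] / [4] / [7]
Final shape: (3, 2, 1, 1).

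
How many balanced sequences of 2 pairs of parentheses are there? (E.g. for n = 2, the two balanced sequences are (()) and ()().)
C_2 = 2

These balanced parentheses are counted by the Catalan number C_n = (1/(n + 1)) · C(2n, n). For n = 2: C_2 = (1/3) · C(4, 2) = 6/3 = 2.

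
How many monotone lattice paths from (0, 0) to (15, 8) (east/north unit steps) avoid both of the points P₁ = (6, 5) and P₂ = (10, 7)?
Number of paths = 313566

Inclusion–exclusion. Total paths: C(23, 15) = 490314. Through P₁: C(11, 6)·C(12, 9) = 101640. Through P₂: C(17, 10)·C(6, 5) = 116688. Since P₁ is strictly southwest of P₂, a monotone path through both must visit P₁ then P₂; paths through both = C(11, 6)·C(6, 4)·C(6, 5) = 41580. Avoid both = 490314 − 101640 − 116688 + 41580 = 313566.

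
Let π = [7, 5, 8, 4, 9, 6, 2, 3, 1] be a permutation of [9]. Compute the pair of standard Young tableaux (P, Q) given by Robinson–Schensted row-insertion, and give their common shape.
P = [1, 3, 9] / [2, 6] / [4, 8] / [5] / [7];  Q = [1, 3, 5] / [2, 6] / [4, 8] / [7] / [9];  common shape = (3, 2, 2, 1, 1)

Row-insert the values π_1, π_2, … into P one at a time, bumping the leftmost entry strictly greater than the inserted value down to the next row. The recording tableau Q records, in position (i, j), the step at which that cell was added to P.
  Insert 7 (step 1): P = [7];  Q = [1]
  Insert 5 (step 2): P = [5] / [7];  Q = [1] / [2]
  Insert 8 (step 3): P = [5, 8] / [7];  Q = [1, 3] / [2]
  Insert 4 (step 4): P = [4, 8] / [5] / [7];  Q = [1, 3] / [2] / [4]
  Insert 9 (step 5): P = [4, 8, 9] / [5] / [7];  Q = [1, 3, 5] / [2] / [4]
  Insert 6 (step 6): P = [4, 6, 9] / [5, 8] / [7];  Q = [1, 3, 5] / [2, 6] / [4]
  Insert 2 (step 7): P = [2, 6, 9] / [4, 8] / [5] / [7];  Q = [1, 3, 5] / [2, 6] / [4] / [7]
  Insert 3 (step 8): P = [2, 3, 9] / [4, 6] / [5, 8] / [7];  Q = [1, 3, 5] / [2, 6] / [4, 8] / [7]
  Insert 1 (step 9): P = [1, 3, 9] / [2, 6] / [4, 8] / [5] / [7];  Q = [1, 3, 5] / [2, 6] / [4, 8] / [7] / [9]
Final shape: (3, 2, 2, 1, 1).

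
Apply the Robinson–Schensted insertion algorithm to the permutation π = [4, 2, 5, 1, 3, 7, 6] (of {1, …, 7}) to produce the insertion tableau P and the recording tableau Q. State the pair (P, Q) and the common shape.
P = [1, 3, 6] / [2, 5, 7] / [4];  Q = [1, 3, 6] / [2, 5, 7] / [4];  common shape = (3, 3, 1)

Row-insert the values π_1, π_2, … into P one at a time, bumping the leftmost entry strictly greater than the inserted value down to the next row. The recording tableau Q records, in position (i, j), the step at which that cell was added to P.
  Insert 4 (step 1): P = [4];  Q = [1]
  Insert 2 (step 2): P = [2] / [4];  Q = [1] / [2]
  Insert 5 (step 3): P = [2, 5] / [4];  Q = [1, 3] / [2]
  Insert 1 (step 4): P = [1, 5] / [2] / [4];  Q = [1, 3] / [2] / [4]
  Insert 3 (step 5): P = [1, 3] / [2, 5] / [4];  Q = [1, 3] / [2, 5] / [4]
  Insert 7 (step 6): P = [1, 3, 7] / [2, 5] / [4];  Q = [1, 3, 6] / [2, 5] / [4]
  Insert 6 (step 7): P = [1, 3, 6] / [2, 5, 7] / [4];  Q = [1, 3, 6] / [2, 5, 7] / [4]
Final shape: (3, 3, 1).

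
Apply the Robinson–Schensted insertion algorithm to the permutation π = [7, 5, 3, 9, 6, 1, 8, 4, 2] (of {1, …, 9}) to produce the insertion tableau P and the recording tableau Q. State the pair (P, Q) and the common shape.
P = [1, 2, 8] / [3, 4] / [5, 6] / [7, 9];  Q = [1, 4, 7] / [2, 5] / [3, 8] / [6, 9];  common shape = (3, 2, 2, 2)

Row-insert the values π_1, π_2, … into P one at a time, bumping the leftmost entry strictly greater than the inserted value down to the next row. The recording tableau Q records, in position (i, j), the step at which that cell was added to P.
  Insert 7 (step 1): P = [7];  Q = [1]
  Insert 5 (step 2): P = [5] / [7];  Q = [1] / [2]
  Insert 3 (step 3): P = [3] / [5] / [7];  Q = [1] / [2] / [3]
  Insert 9 (step 4): P = [3, 9] / [5] / [7];  Q = [1, 4] / [2] / [3]
  Insert 6 (step 5): P = [3, 6] / [5, 9] / [7];  Q = [1, 4] / [2, 5] / [3]
  Insert 1 (step 6): P = [1, 6] / [3, 9] / [5] / [7];  Q = [1, 4] / [2, 5] / [3] / [6]
  Insert 8 (step 7): P = [1, 6, 8] / [3, 9] / [5] / [7];  Q = [1, 4, 7] / [2, 5] / [3] / [6]
  Insert 4 (step 8): P = [1, 4, 8] / [3, 6] / [5, 9] / [7];  Q = [1, 4, 7] / [2, 5] / [3, 8] / [6]
  Insert 2 (step 9): P = [1, 2, 8] / [3, 4] / [5, 6] / [7, 9];  Q = [1, 4, 7] / [2, 5] / [3, 8] / [6, 9]
Final shape: (3, 2, 2, 2).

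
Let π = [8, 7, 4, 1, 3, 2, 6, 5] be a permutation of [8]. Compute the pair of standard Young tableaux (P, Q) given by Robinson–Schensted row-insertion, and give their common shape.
P = [1, 2, 5] / [3, 6] / [4] / [7] / [8];  Q = [1, 5, 7] / [2, 8] / [3] / [4] / [6];  common shape = (3, 2, 1, 1, 1)

Row-insert the values π_1, π_2, … into P one at a time, bumping the leftmost entry strictly greater than the inserted value down to the next row. The recording tableau Q records, in position (i, j), the step at which that cell was added to P.
  Insert 8 (step 1): P = [8];  Q = [1]
  Insert 7 (step 2): P = [7] / [8];  Q = [1] / [2]
  Insert 4 (step 3): P = [4] / [7] / [8];  Q = [1] / [2] / [3]
  Insert 1 (step 4): P = [1] / [4] / [7] / [8];  Q = [1] / [2] / [3] / [4]
  Insert 3 (step 5): P = [1, 3] / [4] / [7] / [8];  Q = [1, 5] / [2] / [3] / [4]
  Insert 2 (step 6): P = [1, 2] / [3] / [4] / [7] / [8];  Q = [1, 5] / [2] / [3] / [4] / [6]
  Insert 6 (step 7): P = [1, 2, 6] / [3] / [4] / [7] / [8];  Q = [1, 5, 7] / [2] / [3] / [4] / [6]
  Insert 5 (step 8): P = [1, 2, 5] / [3, 6] / [4] / [7] / [8];  Q = [1, 5, 7] / [2, 8] / [3] / [4] / [6]
Final shape: (3, 2, 1, 1, 1).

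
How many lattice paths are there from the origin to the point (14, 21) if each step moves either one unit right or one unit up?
Number of paths = 2319959400

A monotone lattice path from (0, 0) to (14, 21) consists of 14 east steps and 21 north steps in some order, so it is determined by which 14 of the 35 steps are east. The count is C(35, 14) = 2319959400.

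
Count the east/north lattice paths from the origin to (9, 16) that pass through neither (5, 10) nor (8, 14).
Number of paths = 768350

Inclusion–exclusion. Total paths: C(25, 9) = 2042975. Through P₁: C(15, 5)·C(10, 4) = 630630. Through P₂: C(22, 8)·C(3, 1) = 959310. Since P₁ is strictly southwest of P₂, a monotone path through both must visit P₁ then P₂; paths through both = C(15, 5)·C(7, 3)·C(3, 1) = 315315. Avoid both = 2042975 − 630630 − 959310 + 315315 = 768350.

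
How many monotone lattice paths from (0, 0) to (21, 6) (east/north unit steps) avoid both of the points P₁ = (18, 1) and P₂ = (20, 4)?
Number of paths = 263638

Inclusion–exclusion. Total paths: C(27, 21) = 296010. Through P₁: C(19, 18)·C(8, 3) = 1064. Through P₂: C(24, 20)·C(3, 1) = 31878. Since P₁ is strictly southwest of P₂, a monotone path through both must visit P₁ then P₂; paths through both = C(19, 18)·C(5, 2)·C(3, 1) = 570. Avoid both = 296010 − 1064 − 31878 + 570 = 263638.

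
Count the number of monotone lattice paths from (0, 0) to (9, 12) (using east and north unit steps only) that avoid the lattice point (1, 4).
Number of paths = 229580

Total paths from (0, 0) to (9, 12): C(21, 9) = 293930. Paths through (1, 4): (paths (0, 0) → (1, 4)) × (paths (1, 4) → (9, 12)) = C(5, 1) · C(16, 8) = 5 · 12870 = 64350. Avoidance count = 293930 − 64350 = 229580.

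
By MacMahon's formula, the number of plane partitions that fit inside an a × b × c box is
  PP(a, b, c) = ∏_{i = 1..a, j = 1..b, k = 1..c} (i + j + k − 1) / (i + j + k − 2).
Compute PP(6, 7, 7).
PP(6, 7, 7) = 872299918503728

Evaluate the triple product over i = 1..6, j = 1..7, k = 1..7. The factors are (2/1) · (3/2) · (4/3) · (5/4) · (6/5) · (7/6) · (8/7) · (3/2) · … (294 factors total). The numerators and denominators telescope so the product is an integer; carrying out the multiplication exactly gives PP(6, 7, 7) = 872299918503728.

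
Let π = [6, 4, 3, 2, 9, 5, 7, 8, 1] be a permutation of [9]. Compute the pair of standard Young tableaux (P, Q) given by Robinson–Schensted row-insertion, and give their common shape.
P = [1, 5, 7, 8] / [2, 9] / [3] / [4] / [6];  Q = [1, 5, 7, 8] / [2, 6] / [3] / [4] / [9];  common shape = (4, 2, 1, 1, 1)

Row-insert the values π_1, π_2, … into P one at a time, bumping the leftmost entry strictly greater than the inserted value down to the next row. The recording tableau Q records, in position (i, j), the step at which that cell was added to P.
  Insert 6 (step 1): P = [6];  Q = [1]
  Insert 4 (step 2): P = [4] / [6];  Q = [1] / [2]
  Insert 3 (step 3): P = [3] / [4] / [6];  Q = [1] / [2] / [3]
  Insert 2 (step 4): P = [2] / [3] / [4] / [6];  Q = [1] / [2] / [3] / [4]
  Insert 9 (step 5): P = [2, 9] / [3] / [4] / [6];  Q = [1, 5] / [2] / [3] / [4]
  Insert 5 (step 6): P = [2, 5] / [3, 9] / [4] / [6];  Q = [1, 5] / [2, 6] / [3] / [4]
  Insert 7 (step 7): P = [2, 5, 7] / [3, 9] / [4] / [6];  Q = [1, 5, 7] / [2, 6] / [3] / [4]
  Insert 8 (step 8): P = [2, 5, 7, 8] / [3, 9] / [4] / [6];  Q = [1, 5, 7, 8] / [2, 6] / [3] / [4]
  Insert 1 (step 9): P = [1, 5, 7, 8] / [2, 9] / [3] / [4] / [6];  Q = [1, 5, 7, 8] / [2, 6] / [3] / [4] / [9]
Final shape: (4, 2, 1, 1, 1).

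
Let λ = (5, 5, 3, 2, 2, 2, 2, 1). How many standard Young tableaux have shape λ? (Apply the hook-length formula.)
# SYT of shape (5, 5, 3, 2, 2, 2, 2, 1) = 950569620

Hook-length formula: f^λ = n! / Π hook(c), product over all cells c of the Young diagram. For λ = (5, 5, 3, 2, 2, 2, 2, 1), n = 22 boxes. Hook lengths by row (left-to-right, top-to-bottom): [12, 10, 5, 3, 2]; [11, 9, 4, 2, 1]; [8, 6, 1]; [6, 4]; [5, 3]; [4, 2]; [3, 1]; [1]. Product of hooks = 1182449664000. So f^λ = 22! / 1182449664000 = 1124000727777607680000 / 1182449664000 = 950569620.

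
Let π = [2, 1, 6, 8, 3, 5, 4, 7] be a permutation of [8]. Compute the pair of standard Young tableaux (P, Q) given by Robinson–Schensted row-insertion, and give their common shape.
P = [1, 3, 4, 7] / [2, 5, 8] / [6];  Q = [1, 3, 4, 8] / [2, 5, 6] / [7];  common shape = (4, 3, 1)

Row-insert the values π_1, π_2, … into P one at a time, bumping the leftmost entry strictly greater than the inserted value down to the next row. The recording tableau Q records, in position (i, j), the step at which that cell was added to P.
  Insert 2 (step 1): P = [2];  Q = [1]
  Insert 1 (step 2): P = [1] / [2];  Q = [1] / [2]
  Insert 6 (step 3): P = [1, 6] / [2];  Q = [1, 3] / [2]
  Insert 8 (step 4): P = [1, 6, 8] / [2];  Q = [1, 3, 4] / [2]
  Insert 3 (step 5): P = [1, 3, 8] / [2, 6];  Q = [1, 3, 4] / [2, 5]
  Insert 5 (step 6): P = [1, 3, 5] / [2, 6, 8];  Q = [1, 3, 4] / [2, 5, 6]
  Insert 4 (step 7): P = [1, 3, 4] / [2, 5, 8] / [6];  Q = [1, 3, 4] / [2, 5, 6] / [7]
  Insert 7 (step 8): P = [1, 3, 4, 7] / [2, 5, 8] / [6];  Q = [1, 3, 4, 8] / [2, 5, 6] / [7]
Final shape: (4, 3, 1).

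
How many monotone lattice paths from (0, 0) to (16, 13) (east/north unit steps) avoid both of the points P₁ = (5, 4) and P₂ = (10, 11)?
Number of paths = 39619083

Inclusion–exclusion. Total paths: C(29, 16) = 67863915. Through P₁: C(9, 5)·C(20, 11) = 21162960. Through P₂: C(21, 10)·C(8, 6) = 9876048. Since P₁ is strictly southwest of P₂, a monotone path through both must visit P₁ then P₂; paths through both = C(9, 5)·C(12, 5)·C(8, 6) = 2794176. Avoid both = 67863915 − 21162960 − 9876048 + 2794176 = 39619083.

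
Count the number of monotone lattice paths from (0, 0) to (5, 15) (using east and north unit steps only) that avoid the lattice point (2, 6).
Number of paths = 9344

Total paths from (0, 0) to (5, 15): C(20, 5) = 15504. Paths through (2, 6): (paths (0, 0) → (2, 6)) × (paths (2, 6) → (5, 15)) = C(8, 2) · C(12, 3) = 28 · 220 = 6160. Avoidance count = 15504 − 6160 = 9344.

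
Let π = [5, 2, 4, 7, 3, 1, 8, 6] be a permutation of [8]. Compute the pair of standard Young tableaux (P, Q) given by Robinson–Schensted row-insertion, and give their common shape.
P = [1, 3, 6, 8] / [2, 7] / [4] / [5];  Q = [1, 3, 4, 7] / [2, 8] / [5] / [6];  common shape = (4, 2, 1, 1)

Row-insert the values π_1, π_2, … into P one at a time, bumping the leftmost entry strictly greater than the inserted value down to the next row. The recording tableau Q records, in position (i, j), the step at which that cell was added to P.
  Insert 5 (step 1): P = [5];  Q = [1]
  Insert 2 (step 2): P = [2] / [5];  Q = [1] / [2]
  Insert 4 (step 3): P = [2, 4] / [5];  Q = [1, 3] / [2]
  Insert 7 (step 4): P = [2, 4, 7] / [5];  Q = [1, 3, 4] / [2]
  Insert 3 (step 5): P = [2, 3, 7] / [4] / [5];  Q = [1, 3, 4] / [2] / [5]
  Insert 1 (step 6): P = [1, 3, 7] / [2] / [4] / [5];  Q = [1, 3, 4] / [2] / [5] / [6]
  Insert 8 (step 7): P = [1, 3, 7, 8] / [2] / [4] / [5];  Q = [1, 3, 4, 7] / [2] / [5] / [6]
  Insert 6 (step 8): P = [1, 3, 6, 8] / [2, 7] / [4] / [5];  Q = [1, 3, 4, 7] / [2, 8] / [5] / [6]
Final shape: (4, 2, 1, 1).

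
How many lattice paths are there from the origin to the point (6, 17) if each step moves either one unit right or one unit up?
Number of paths = 100947

A monotone lattice path from (0, 0) to (6, 17) consists of 6 east steps and 17 north steps in some order, so it is determined by which 6 of the 23 steps are east. The count is C(23, 6) = 100947.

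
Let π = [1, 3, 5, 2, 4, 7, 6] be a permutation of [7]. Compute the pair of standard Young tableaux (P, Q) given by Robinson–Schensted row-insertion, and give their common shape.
P = [1, 2, 4, 6] / [3, 5, 7];  Q = [1, 2, 3, 6] / [4, 5, 7];  common shape = (4, 3)

Row-insert the values π_1, π_2, … into P one at a time, bumping the leftmost entry strictly greater than the inserted value down to the next row. The recording tableau Q records, in position (i, j), the step at which that cell was added to P.
  Insert 1 (step 1): P = [1];  Q = [1]
  Insert 3 (step 2): P = [1, 3];  Q = [1, 2]
  Insert 5 (step 3): P = [1, 3, 5];  Q = [1, 2, 3]
  Insert 2 (step 4): P = [1, 2, 5] / [3];  Q = [1, 2, 3] / [4]
  Insert 4 (step 5): P = [1, 2, 4] / [3, 5];  Q = [1, 2, 3] / [4, 5]
  Insert 7 (step 6): P = [1, 2, 4, 7] / [3, 5];  Q = [1, 2, 3, 6] / [4, 5]
  Insert 6 (step 7): P = [1, 2, 4, 6] / [3, 5, 7];  Q = [1, 2, 3, 6] / [4, 5, 7]
Final shape: (4, 3).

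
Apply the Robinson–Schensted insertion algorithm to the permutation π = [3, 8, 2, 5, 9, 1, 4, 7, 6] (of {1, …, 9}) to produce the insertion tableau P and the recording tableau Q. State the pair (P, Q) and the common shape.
P = [1, 4, 6] / [2, 5, 7] / [3, 8, 9];  Q = [1, 2, 5] / [3, 4, 8] / [6, 7, 9];  common shape = (3, 3, 3)

Row-insert the values π_1, π_2, … into P one at a time, bumping the leftmost entry strictly greater than the inserted value down to the next row. The recording tableau Q records, in position (i, j), the step at which that cell was added to P.
  Insert 3 (step 1): P = [3];  Q = [1]
  Insert 8 (step 2): P = [3, 8];  Q = [1, 2]
  Insert 2 (step 3): P = [2, 8] / [3];  Q = [1, 2] / [3]
  Insert 5 (step 4): P = [2, 5] / [3, 8];  Q = [1, 2] / [3, 4]
  Insert 9 (step 5): P = [2, 5, 9] / [3, 8];  Q = [1, 2, 5] / [3, 4]
  Insert 1 (step 6): P = [1, 5, 9] / [2, 8] / [3];  Q = [1, 2, 5] / [3, 4] / [6]
  Insert 4 (step 7): P = [1, 4, 9] / [2, 5] / [3, 8];  Q = [1, 2, 5] / [3, 4] / [6, 7]
  Insert 7 (step 8): P = [1, 4, 7] / [2, 5, 9] / [3, 8];  Q = [1, 2, 5] / [3, 4, 8] / [6, 7]
  Insert 6 (step 9): P = [1, 4, 6] / [2, 5, 7] / [3, 8, 9];  Q = [1, 2, 5] / [3, 4, 8] / [6, 7, 9]
Final shape: (3, 3, 3).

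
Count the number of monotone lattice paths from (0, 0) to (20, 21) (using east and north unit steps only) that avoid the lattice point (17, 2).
Number of paths = 269128673880

Total paths from (0, 0) to (20, 21): C(41, 20) = 269128937220. Paths through (17, 2): (paths (0, 0) → (17, 2)) × (paths (17, 2) → (20, 21)) = C(19, 17) · C(22, 3) = 171 · 1540 = 263340. Avoidance count = 269128937220 − 263340 = 269128673880.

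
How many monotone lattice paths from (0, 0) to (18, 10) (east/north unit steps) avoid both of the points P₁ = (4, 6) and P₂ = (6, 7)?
Number of paths = 11986380

Inclusion–exclusion. Total paths: C(28, 18) = 13123110. Through P₁: C(10, 4)·C(18, 14) = 642600. Through P₂: C(13, 6)·C(15, 12) = 780780. Since P₁ is strictly southwest of P₂, a monotone path through both must visit P₁ then P₂; paths through both = C(10, 4)·C(3, 2)·C(15, 12) = 286650. Avoid both = 13123110 − 642600 − 780780 + 286650 = 11986380.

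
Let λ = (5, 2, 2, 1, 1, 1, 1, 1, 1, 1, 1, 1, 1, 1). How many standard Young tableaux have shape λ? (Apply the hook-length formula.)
# SYT of shape (5, 2, 2, 1, 1, 1, 1, 1, 1, 1, 1, 1, 1, 1) = 258400

Hook-length formula: f^λ = n! / Π hook(c), product over all cells c of the Young diagram. For λ = (5, 2, 2, 1, 1, 1, 1, 1, 1, 1, 1, 1, 1, 1), n = 20 boxes. Hook lengths by row (left-to-right, top-to-bottom): [18, 6, 3, 2, 1]; [14, 2]; [13, 1]; [11]; [10]; [9]; [8]; [7]; [6]; [5]; [4]; [3]; [2]; [1]. Product of hooks = 9415255449600. So f^λ = 20! / 9415255449600 = 2432902008176640000 / 9415255449600 = 258400.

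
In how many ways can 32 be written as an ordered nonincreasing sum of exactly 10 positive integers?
p(32, 10 parts) = 807

Partitions of n into exactly k parts are in bijection with partitions of n − k into at most k parts (subtract 1 from each part). So p(32, exactly 10) = p(22, parts ≤ 10). Computing via the recurrence p(m, j) = p(m, j−1) + p(m−j, j) gives 807.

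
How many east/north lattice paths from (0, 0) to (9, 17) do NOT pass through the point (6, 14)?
Number of paths = 2349350

Total paths from (0, 0) to (9, 17): C(26, 9) = 3124550. Paths through (6, 14): (paths (0, 0) → (6, 14)) × (paths (6, 14) → (9, 17)) = C(20, 6) · C(6, 3) = 38760 · 20 = 775200. Avoidance count = 3124550 − 775200 = 2349350.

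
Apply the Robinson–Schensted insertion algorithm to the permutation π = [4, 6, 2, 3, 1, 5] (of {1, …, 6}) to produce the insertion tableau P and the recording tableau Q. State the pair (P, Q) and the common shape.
P = [1, 3, 5] / [2, 6] / [4];  Q = [1, 2, 6] / [3, 4] / [5];  common shape = (3, 2, 1)

Row-insert the values π_1, π_2, … into P one at a time, bumping the leftmost entry strictly greater than the inserted value down to the next row. The recording tableau Q records, in position (i, j), the step at which that cell was added to P.
  Insert 4 (step 1): P = [4];  Q = [1]
  Insert 6 (step 2): P = [4, 6];  Q = [1, 2]
  Insert 2 (step 3): P = [2, 6] / [4];  Q = [1, 2] / [3]
  Insert 3 (step 4): P = [2, 3] / [4, 6];  Q = [1, 2] / [3, 4]
  Insert 1 (step 5): P = [1, 3] / [2, 6] / [4];  Q = [1, 2] / [3, 4] / [5]
  Insert 5 (step 6): P = [1, 3, 5] / [2, 6] / [4];  Q = [1, 2, 6] / [3, 4] / [5]
Final shape: (3, 2, 1).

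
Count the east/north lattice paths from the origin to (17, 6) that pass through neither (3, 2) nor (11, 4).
Number of paths = 44727

Inclusion–exclusion. Total paths: C(23, 17) = 100947. Through P₁: C(5, 3)·C(18, 14) = 30600. Through P₂: C(15, 11)·C(8, 6) = 38220. Since P₁ is strictly southwest of P₂, a monotone path through both must visit P₁ then P₂; paths through both = C(5, 3)·C(10, 8)·C(8, 6) = 12600. Avoid both = 100947 − 30600 − 38220 + 12600 = 44727.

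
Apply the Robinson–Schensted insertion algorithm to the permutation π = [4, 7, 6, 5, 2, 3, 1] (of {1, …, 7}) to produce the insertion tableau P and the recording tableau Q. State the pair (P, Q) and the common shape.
P = [1, 3] / [2, 5] / [4] / [6] / [7];  Q = [1, 2] / [3, 6] / [4] / [5] / [7];  common shape = (2, 2, 1, 1, 1)

Row-insert the values π_1, π_2, … into P one at a time, bumping the leftmost entry strictly greater than the inserted value down to the next row. The recording tableau Q records, in position (i, j), the step at which that cell was added to P.
  Insert 4 (step 1): P = [4];  Q = [1]
  Insert 7 (step 2): P = [4, 7];  Q = [1, 2]
  Insert 6 (step 3): P = [4, 6] / [7];  Q = [1, 2] / [3]
  Insert 5 (step 4): P = [4, 5] / [6] / [7];  Q = [1, 2] / [3] / [4]
  Insert 2 (step 5): P = [2, 5] / [4] / [6] / [7];  Q = [1, 2] / [3] / [4] / [5]
  Insert 3 (step 6): P = [2, 3] / [4, 5] / [6] / [7];  Q = [1, 2] / [3, 6] / [4] / [5]
  Insert 1 (step 7): P = [1, 3] / [2, 5] / [4] / [6] / [7];  Q = [1, 2] / [3, 6] / [4] / [5] / [7]
Final shape: (2, 2, 1, 1, 1).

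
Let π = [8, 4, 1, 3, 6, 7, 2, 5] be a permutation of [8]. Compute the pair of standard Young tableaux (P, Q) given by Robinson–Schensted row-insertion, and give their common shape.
P = [1, 2, 5, 7] / [3, 6] / [4] / [8];  Q = [1, 4, 5, 6] / [2, 8] / [3] / [7];  common shape = (4, 2, 1, 1)

Row-insert the values π_1, π_2, … into P one at a time, bumping the leftmost entry strictly greater than the inserted value down to the next row. The recording tableau Q records, in position (i, j), the step at which that cell was added to P.
  Insert 8 (step 1): P = [8];  Q = [1]
  Insert 4 (step 2): P = [4] / [8];  Q = [1] / [2]
  Insert 1 (step 3): P = [1] / [4] / [8];  Q = [1] / [2] / [3]
  Insert 3 (step 4): P = [1, 3] / [4] / [8];  Q = [1, 4] / [2] / [3]
  Insert 6 (step 5): P = [1, 3, 6] / [4] / [8];  Q = [1, 4, 5] / [2] / [3]
  Insert 7 (step 6): P = [1, 3, 6, 7] / [4] / [8];  Q = [1, 4, 5, 6] / [2] / [3]
  Insert 2 (step 7): P = [1, 2, 6, 7] / [3] / [4] / [8];  Q = [1, 4, 5, 6] / [2] / [3] / [7]
  Insert 5 (step 8): P = [1, 2, 5, 7] / [3, 6] / [4] / [8];  Q = [1, 4, 5, 6] / [2, 8] / [3] / [7]
Final shape: (4, 2, 1, 1).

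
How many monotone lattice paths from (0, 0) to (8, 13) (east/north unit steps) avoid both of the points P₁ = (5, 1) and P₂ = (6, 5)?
Number of paths = 181320

Inclusion–exclusion. Total paths: C(21, 8) = 203490. Through P₁: C(6, 5)·C(15, 3) = 2730. Through P₂: C(11, 6)·C(10, 2) = 20790. Since P₁ is strictly southwest of P₂, a monotone path through both must visit P₁ then P₂; paths through both = C(6, 5)·C(5, 1)·C(10, 2) = 1350. Avoid both = 203490 − 2730 − 20790 + 1350 = 181320.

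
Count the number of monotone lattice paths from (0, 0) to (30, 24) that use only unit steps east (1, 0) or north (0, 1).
Number of paths = 1402659561581460

A monotone lattice path from (0, 0) to (30, 24) consists of 30 east steps and 24 north steps in some order, so it is determined by which 30 of the 54 steps are east. The count is C(54, 30) = 1402659561581460.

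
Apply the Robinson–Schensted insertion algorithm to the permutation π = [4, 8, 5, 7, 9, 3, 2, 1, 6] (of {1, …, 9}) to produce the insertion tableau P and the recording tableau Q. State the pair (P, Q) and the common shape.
P = [1, 5, 6, 9] / [2, 7] / [3] / [4] / [8];  Q = [1, 2, 4, 5] / [3, 9] / [6] / [7] / [8];  common shape = (4, 2, 1, 1, 1)

Row-insert the values π_1, π_2, … into P one at a time, bumping the leftmost entry strictly greater than the inserted value down to the next row. The recording tableau Q records, in position (i, j), the step at which that cell was added to P.
  Insert 4 (step 1): P = [4];  Q = [1]
  Insert 8 (step 2): P = [4, 8];  Q = [1, 2]
  Insert 5 (step 3): P = [4, 5] / [8];  Q = [1, 2] / [3]
  Insert 7 (step 4): P = [4, 5, 7] / [8];  Q = [1, 2, 4] / [3]
  Insert 9 (step 5): P = [4, 5, 7, 9] / [8];  Q = [1, 2, 4, 5] / [3]
  Insert 3 (step 6): P = [3, 5, 7, 9] / [4] / [8];  Q = [1, 2, 4, 5] / [3] / [6]
  Insert 2 (step 7): P = [2, 5, 7, 9] / [3] / [4] / [8];  Q = [1, 2, 4, 5] / [3] / [6] / [7]
  Insert 1 (step 8): P = [1, 5, 7, 9] / [2] / [3] / [4] / [8];  Q = [1, 2, 4, 5] / [3] / [6] / [7] / [8]
  Insert 6 (step 9): P = [1, 5, 6, 9] / [2, 7] / [3] / [4] / [8];  Q = [1, 2, 4, 5] / [3, 9] / [6] / [7] / [8]
Final shape: (4, 2, 1, 1, 1).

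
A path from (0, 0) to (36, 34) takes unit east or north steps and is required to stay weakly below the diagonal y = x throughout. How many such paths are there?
Number of paths = 8843512890953152230

By the reflection principle (André's argument), the number of monotone paths to (36, 34) with n ≤ m that never go above y = x is C(70, 36) − C(70, 37) = 109069992321755544170 − 100226479430802391940 = 8843512890953152230.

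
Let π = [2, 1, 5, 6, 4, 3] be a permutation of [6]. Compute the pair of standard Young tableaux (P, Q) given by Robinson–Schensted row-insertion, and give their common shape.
P = [1, 3, 6] / [2, 4] / [5];  Q = [1, 3, 4] / [2, 5] / [6];  common shape = (3, 2, 1)

Row-insert the values π_1, π_2, … into P one at a time, bumping the leftmost entry strictly greater than the inserted value down to the next row. The recording tableau Q records, in position (i, j), the step at which that cell was added to P.
  Insert 2 (step 1): P = [2];  Q = [1]
  Insert 1 (step 2): P = [1] / [2];  Q = [1] / [2]
  Insert 5 (step 3): P = [1, 5] / [2];  Q = [1, 3] / [2]
  Insert 6 (step 4): P = [1, 5, 6] / [2];  Q = [1, 3, 4] / [2]
  Insert 4 (step 5): P = [1, 4, 6] / [2, 5];  Q = [1, 3, 4] / [2, 5]
  Insert 3 (step 6): P = [1, 3, 6] / [2, 4] / [5];  Q = [1, 3, 4] / [2, 5] / [6]
Final shape: (3, 2, 1).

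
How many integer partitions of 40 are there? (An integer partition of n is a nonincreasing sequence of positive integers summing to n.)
p(40) = 37338

Compute p(n) via the recurrence p(n, m) = p(n, m−1) + p(n−m, m), where p(n, m) counts partitions of n with all parts ≤ m and p(n) = p(n, n). The base cases are p(0, m) = 1 and p(n, 0) = 0 for n > 0. Filling the table yields p(40) = 37338. (Euler's pentagonal recurrence is an alternative.)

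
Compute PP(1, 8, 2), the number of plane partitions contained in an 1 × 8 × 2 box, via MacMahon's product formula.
PP(1, 8, 2) = 45

Evaluate the triple product over i = 1..1, j = 1..8, k = 1..2. The factors are (2/1) · (3/2) · (3/2) · (4/3) · (4/3) · (5/4) · (5/4) · (6/5) · … (16 factors total). The numerators and denominators telescope so the product is an integer; carrying out the multiplication exactly gives PP(1, 8, 2) = 45.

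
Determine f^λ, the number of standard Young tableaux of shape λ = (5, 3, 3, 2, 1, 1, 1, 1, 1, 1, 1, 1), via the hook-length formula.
# SYT of shape (5, 3, 3, 2, 1, 1, 1, 1, 1, 1, 1, 1) = 30218265

Hook-length formula: f^λ = n! / Π hook(c), product over all cells c of the Young diagram. For λ = (5, 3, 3, 2, 1, 1, 1, 1, 1, 1, 1, 1), n = 21 boxes. Hook lengths by row (left-to-right, top-to-bottom): [16, 7, 5, 2, 1]; [13, 4, 2]; [12, 3, 1]; [10, 1]; [8]; [7]; [6]; [5]; [4]; [3]; [2]; [1]. Product of hooks = 1690730496000. So f^λ = 21! / 1690730496000 = 51090942171709440000 / 1690730496000 = 30218265.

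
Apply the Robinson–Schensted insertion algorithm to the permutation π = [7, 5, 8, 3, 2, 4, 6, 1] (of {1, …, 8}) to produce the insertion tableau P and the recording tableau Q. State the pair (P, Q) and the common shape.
P = [1, 4, 6] / [2, 8] / [3] / [5] / [7];  Q = [1, 3, 7] / [2, 6] / [4] / [5] / [8];  common shape = (3, 2, 1, 1, 1)

Row-insert the values π_1, π_2, … into P one at a time, bumping the leftmost entry strictly greater than the inserted value down to the next row. The recording tableau Q records, in position (i, j), the step at which that cell was added to P.
  Insert 7 (step 1): P = [7];  Q = [1]
  Insert 5 (step 2): P = [5] / [7];  Q = [1] / [2]
  Insert 8 (step 3): P = [5, 8] / [7];  Q = [1, 3] / [2]
  Insert 3 (step 4): P = [3, 8] / [5] / [7];  Q = [1, 3] / [2] / [4]
  Insert 2 (step 5): P = [2, 8] / [3] / [5] / [7];  Q = [1, 3] / [2] / [4] / [5]
  Insert 4 (step 6): P = [2, 4] / [3, 8] / [5] / [7];  Q = [1, 3] / [2, 6] / [4] / [5]
  Insert 6 (step 7): P = [2, 4, 6] / [3, 8] / [5] / [7];  Q = [1, 3, 7] / [2, 6] / [4] / [5]
  Insert 1 (step 8): P = [1, 4, 6] / [2, 8] / [3] / [5] / [7];  Q = [1, 3, 7] / [2, 6] / [4] / [5] / [8]
Final shape: (3, 2, 1, 1, 1).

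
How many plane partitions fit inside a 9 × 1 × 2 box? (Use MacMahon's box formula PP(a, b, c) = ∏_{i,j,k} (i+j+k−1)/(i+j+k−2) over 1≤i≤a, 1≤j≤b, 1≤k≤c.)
PP(9, 1, 2) = 55

Evaluate the triple product over i = 1..9, j = 1..1, k = 1..2. The factors are (2/1) · (3/2) · (3/2) · (4/3) · (4/3) · (5/4) · (5/4) · (6/5) · … (18 factors total). The numerators and denominators telescope so the product is an integer; carrying out the multiplication exactly gives PP(9, 1, 2) = 55.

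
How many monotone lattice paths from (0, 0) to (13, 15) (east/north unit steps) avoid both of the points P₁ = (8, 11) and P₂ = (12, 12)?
Number of paths = 18613844

Inclusion–exclusion. Total paths: C(28, 13) = 37442160. Through P₁: C(19, 8)·C(9, 5) = 9523332. Through P₂: C(24, 12)·C(4, 1) = 10816624. Since P₁ is strictly southwest of P₂, a monotone path through both must visit P₁ then P₂; paths through both = C(19, 8)·C(5, 4)·C(4, 1) = 1511640. Avoid both = 37442160 − 9523332 − 10816624 + 1511640 = 18613844.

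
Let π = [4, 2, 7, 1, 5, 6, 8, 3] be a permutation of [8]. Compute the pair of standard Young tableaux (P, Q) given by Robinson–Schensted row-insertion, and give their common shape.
P = [1, 3, 6, 8] / [2, 5] / [4, 7];  Q = [1, 3, 6, 7] / [2, 5] / [4, 8];  common shape = (4, 2, 2)

Row-insert the values π_1, π_2, … into P one at a time, bumping the leftmost entry strictly greater than the inserted value down to the next row. The recording tableau Q records, in position (i, j), the step at which that cell was added to P.
  Insert 4 (step 1): P = [4];  Q = [1]
  Insert 2 (step 2): P = [2] / [4];  Q = [1] / [2]
  Insert 7 (step 3): P = [2, 7] / [4];  Q = [1, 3] / [2]
  Insert 1 (step 4): P = [1, 7] / [2] / [4];  Q = [1, 3] / [2] / [4]
  Insert 5 (step 5): P = [1, 5] / [2, 7] / [4];  Q = [1, 3] / [2, 5] / [4]
  Insert 6 (step 6): P = [1, 5, 6] / [2, 7] / [4];  Q = [1, 3, 6] / [2, 5] / [4]
  Insert 8 (step 7): P = [1, 5, 6, 8] / [2, 7] / [4];  Q = [1, 3, 6, 7] / [2, 5] / [4]
  Insert 3 (step 8): P = [1, 3, 6, 8] / [2, 5] / [4, 7];  Q = [1, 3, 6, 7] / [2, 5] / [4, 8]
Final shape: (4, 2, 2).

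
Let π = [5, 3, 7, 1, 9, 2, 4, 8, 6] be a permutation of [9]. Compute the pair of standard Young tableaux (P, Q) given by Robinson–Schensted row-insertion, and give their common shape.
P = [1, 2, 4, 6] / [3, 7, 8] / [5, 9];  Q = [1, 3, 5, 8] / [2, 6, 7] / [4, 9];  common shape = (4, 3, 2)

Row-insert the values π_1, π_2, … into P one at a time, bumping the leftmost entry strictly greater than the inserted value down to the next row. The recording tableau Q records, in position (i, j), the step at which that cell was added to P.
  Insert 5 (step 1): P = [5];  Q = [1]
  Insert 3 (step 2): P = [3] / [5];  Q = [1] / [2]
  Insert 7 (step 3): P = [3, 7] / [5];  Q = [1, 3] / [2]
  Insert 1 (step 4): P = [1, 7] / [3] / [5];  Q = [1, 3] / [2] / [4]
  Insert 9 (step 5): P = [1, 7, 9] / [3] / [5];  Q = [1, 3, 5] / [2] / [4]
  Insert 2 (step 6): P = [1, 2, 9] / [3, 7] / [5];  Q = [1, 3, 5] / [2, 6] / [4]
  Insert 4 (step 7): P = [1, 2, 4] / [3, 7, 9] / [5];  Q = [1, 3, 5] / [2, 6, 7] / [4]
  Insert 8 (step 8): P = [1, 2, 4, 8] / [3, 7, 9] / [5];  Q = [1, 3, 5, 8] / [2, 6, 7] / [4]
  Insert 6 (step 9): P = [1, 2, 4, 6] / [3, 7, 8] / [5, 9];  Q = [1, 3, 5, 8] / [2, 6, 7] / [4, 9]
Final shape: (4, 3, 2).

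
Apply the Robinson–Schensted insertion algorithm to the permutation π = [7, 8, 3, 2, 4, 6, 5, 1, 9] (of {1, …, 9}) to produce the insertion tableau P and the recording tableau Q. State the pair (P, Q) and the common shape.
P = [1, 4, 5, 9] / [2, 6] / [3, 8] / [7];  Q = [1, 2, 6, 9] / [3, 5] / [4, 7] / [8];  common shape = (4, 2, 2, 1)

Row-insert the values π_1, π_2, … into P one at a time, bumping the leftmost entry strictly greater than the inserted value down to the next row. The recording tableau Q records, in position (i, j), the step at which that cell was added to P.
  Insert 7 (step 1): P = [7];  Q = [1]
  Insert 8 (step 2): P = [7, 8];  Q = [1, 2]
  Insert 3 (step 3): P = [3, 8] / [7];  Q = [1, 2] / [3]
  Insert 2 (step 4): P = [2, 8] / [3] / [7];  Q = [1, 2] / [3] / [4]
  Insert 4 (step 5): P = [2, 4] / [3, 8] / [7];  Q = [1, 2] / [3, 5] / [4]
  Insert 6 (step 6): P = [2, 4, 6] / [3, 8] / [7];  Q = [1, 2, 6] / [3, 5] / [4]
  Insert 5 (step 7): P = [2, 4, 5] / [3, 6] / [7, 8];  Q = [1, 2, 6] / [3, 5] / [4, 7]
  Insert 1 (step 8): P = [1, 4, 5] / [2, 6] / [3, 8] / [7];  Q = [1, 2, 6] / [3, 5] / [4, 7] / [8]
  Insert 9 (step 9): P = [1, 4, 5, 9] / [2, 6] / [3, 8] / [7];  Q = [1, 2, 6, 9] / [3, 5] / [4, 7] / [8]
Final shape: (4, 2, 2, 1).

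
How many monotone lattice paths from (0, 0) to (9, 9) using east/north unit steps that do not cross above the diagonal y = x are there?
C_9 = 4862

These NE paths below the diagonal are counted by the Catalan number C_n = (1/(n + 1)) · C(2n, n). For n = 9: C_9 = (1/10) · C(18, 9) = 48620/10 = 4862.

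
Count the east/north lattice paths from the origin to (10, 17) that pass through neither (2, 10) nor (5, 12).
Number of paths = 6618519

Inclusion–exclusion. Total paths: C(27, 10) = 8436285. Through P₁: C(12, 2)·C(15, 8) = 424710. Through P₂: C(17, 5)·C(10, 5) = 1559376. Since P₁ is strictly southwest of P₂, a monotone path through both must visit P₁ then P₂; paths through both = C(12, 2)·C(5, 3)·C(10, 5) = 166320. Avoid both = 8436285 − 424710 − 1559376 + 166320 = 6618519.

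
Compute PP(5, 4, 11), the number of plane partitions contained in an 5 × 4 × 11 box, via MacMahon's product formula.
PP(5, 4, 11) = 381644355456

Evaluate the triple product over i = 1..5, j = 1..4, k = 1..11. The factors are (2/1) · (3/2) · (4/3) · (5/4) · (6/5) · (7/6) · (8/7) · (9/8) · … (220 factors total). The numerators and denominators telescope so the product is an integer; carrying out the multiplication exactly gives PP(5, 4, 11) = 381644355456.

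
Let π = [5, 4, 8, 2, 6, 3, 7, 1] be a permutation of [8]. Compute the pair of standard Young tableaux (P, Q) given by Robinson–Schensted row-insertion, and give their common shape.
P = [1, 3, 7] / [2, 6] / [4, 8] / [5];  Q = [1, 3, 7] / [2, 5] / [4, 6] / [8];  common shape = (3, 2, 2, 1)

Row-insert the values π_1, π_2, … into P one at a time, bumping the leftmost entry strictly greater than the inserted value down to the next row. The recording tableau Q records, in position (i, j), the step at which that cell was added to P.
  Insert 5 (step 1): P = [5];  Q = [1]
  Insert 4 (step 2): P = [4] / [5];  Q = [1] / [2]
  Insert 8 (step 3): P = [4, 8] / [5];  Q = [1, 3] / [2]
  Insert 2 (step 4): P = [2, 8] / [4] / [5];  Q = [1, 3] / [2] / [4]
  Insert 6 (step 5): P = [2, 6] / [4, 8] / [5];  Q = [1, 3] / [2, 5] / [4]
  Insert 3 (step 6): P = [2, 3] / [4, 6] / [5, 8];  Q = [1, 3] / [2, 5] / [4, 6]
  Insert 7 (step 7): P = [2, 3, 7] / [4, 6] / [5, 8];  Q = [1, 3, 7] / [2, 5] / [4, 6]
  Insert 1 (step 8): P = [1, 3, 7] / [2, 6] / [4, 8] / [5];  Q = [1, 3, 7] / [2, 5] / [4, 6] / [8]
Final shape: (3, 2, 2, 1).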